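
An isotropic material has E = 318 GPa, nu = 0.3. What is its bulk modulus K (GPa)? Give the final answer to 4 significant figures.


K = E / (3*(1-2*nu))
K = 318 / (3*(1-2*0.3))
K = 265 GPa


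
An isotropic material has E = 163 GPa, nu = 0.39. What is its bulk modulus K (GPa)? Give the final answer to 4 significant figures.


K = E / (3*(1-2*nu))
K = 163 / (3*(1-2*0.39))
K = 247 GPa


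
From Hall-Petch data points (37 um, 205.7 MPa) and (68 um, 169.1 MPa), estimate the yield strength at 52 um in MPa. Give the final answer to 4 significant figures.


sigma_y = sigma0 + k / sqrt(d)
1/sqrt(d1) = 1/sqrt(3.7e-05) = 164.399;  1/sqrt(d2) = 121.268
k = (sigma1 - sigma2) / (1/sqrt(d1) - 1/sqrt(d2)) = (205.7 - 169.1) / (164.399 - 121.268) = 0.848574 MPa*m^0.5
sigma0 = sigma1 - k/sqrt(d1) = 205.7 - 0.848574*164.399 = 66.1953 MPa
sigma_y(d3) = 66.1953 + 0.848574 / sqrt(5.2e-05) = 183.9 MPa


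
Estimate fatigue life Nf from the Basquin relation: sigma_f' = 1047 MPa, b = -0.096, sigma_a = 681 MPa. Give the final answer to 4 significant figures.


sigma_a = sigma_f' * (2*Nf)^b
2*Nf = (sigma_a / sigma_f')^(1/b)
2*Nf = (681 / 1047)^(1/-0.096)
2*Nf = 88.2732
Nf = 44.14 cycles


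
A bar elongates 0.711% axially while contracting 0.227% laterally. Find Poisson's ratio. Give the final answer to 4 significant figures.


nu = -epsilon_lat / epsilon_axial
Lateral strain is contraction (negative), so using magnitudes:
nu = 0.227 / 0.711
nu = 0.3193


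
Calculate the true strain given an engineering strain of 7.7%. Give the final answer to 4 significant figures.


epsilon_true = ln(1 + epsilon_eng)
epsilon_true = ln(1 + 0.077)
epsilon_true = 0.07418


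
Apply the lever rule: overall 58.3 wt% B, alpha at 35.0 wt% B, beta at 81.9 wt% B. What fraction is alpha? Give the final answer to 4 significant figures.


f_alpha = (C_beta - C0) / (C_beta - C_alpha)
f_alpha = (81.9 - 58.3) / (81.9 - 35.0)
f_alpha = 0.5032


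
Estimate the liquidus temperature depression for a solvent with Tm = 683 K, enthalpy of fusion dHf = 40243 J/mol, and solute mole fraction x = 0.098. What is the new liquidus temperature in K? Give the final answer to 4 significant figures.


dT = R*Tm^2*x / dHf
dT = 8.314 * 683^2 * 0.098 / 40243
dT = 9.44468 K
T_new = 683 - 9.44468 = 673.6 K


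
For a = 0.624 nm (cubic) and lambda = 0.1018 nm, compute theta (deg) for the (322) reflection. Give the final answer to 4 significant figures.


d = a / sqrt(h^2+k^2+l^2)
d = 0.624 / sqrt(17) = 0.151342 nm
lambda = 2*d*sin(theta)  =>  sin(theta) = lambda / (2*d)
sin(theta) = 0.1018 / (2 * 0.151342) = 0.336324
theta = 19.65 deg


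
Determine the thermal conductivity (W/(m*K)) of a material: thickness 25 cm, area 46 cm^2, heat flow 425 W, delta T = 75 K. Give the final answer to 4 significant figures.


k = Q*L / (A*dT)
L = 0.25 m, A = 4.6e-03 m^2
k = 425 * 0.25 / (4.6e-03 * 75)
k = 308 W/(m*K)


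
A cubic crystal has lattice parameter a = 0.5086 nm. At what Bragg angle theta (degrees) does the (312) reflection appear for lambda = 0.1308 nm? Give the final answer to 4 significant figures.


d = a / sqrt(h^2+k^2+l^2)
d = 0.5086 / sqrt(14) = 0.135929 nm
lambda = 2*d*sin(theta)  =>  sin(theta) = lambda / (2*d)
sin(theta) = 0.1308 / (2 * 0.135929) = 0.481133
theta = 28.76 deg


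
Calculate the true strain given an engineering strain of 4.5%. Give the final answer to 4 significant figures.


epsilon_true = ln(1 + epsilon_eng)
epsilon_true = ln(1 + 0.045)
epsilon_true = 0.04402


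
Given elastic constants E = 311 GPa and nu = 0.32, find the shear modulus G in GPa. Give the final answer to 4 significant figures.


G = E / (2*(1+nu))
G = 311 / (2*(1+0.32))
G = 117.8 GPa


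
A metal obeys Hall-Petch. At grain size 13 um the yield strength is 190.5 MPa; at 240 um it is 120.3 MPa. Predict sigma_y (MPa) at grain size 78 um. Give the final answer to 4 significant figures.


sigma_y = sigma0 + k / sqrt(d)
1/sqrt(d1) = 1/sqrt(1.3e-05) = 277.35;  1/sqrt(d2) = 64.5497
k = (sigma1 - sigma2) / (1/sqrt(d1) - 1/sqrt(d2)) = (190.5 - 120.3) / (277.35 - 64.5497) = 0.329887 MPa*m^0.5
sigma0 = sigma1 - k/sqrt(d1) = 190.5 - 0.329887*277.35 = 99.0059 MPa
sigma_y(d3) = 99.0059 + 0.329887 / sqrt(7.8e-05) = 136.4 MPa


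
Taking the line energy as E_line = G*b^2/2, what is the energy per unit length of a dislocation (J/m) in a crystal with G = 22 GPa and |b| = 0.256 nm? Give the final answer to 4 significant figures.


E = G*b^2/2
b = 0.256 nm = 2.56e-10 m
G = 22 GPa = 2.2e+10 Pa
E = 0.5 * 2.2e+10 * (2.56e-10)^2
E = 7.209e-10 J/m


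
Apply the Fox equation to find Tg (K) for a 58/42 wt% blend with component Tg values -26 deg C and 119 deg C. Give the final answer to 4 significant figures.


1/Tg = w1/Tg1 + w2/Tg2 (in Kelvin)
Tg1 = 247.15 K, Tg2 = 392.15 K
1/Tg = 0.58/247.15 + 0.42/392.15
Tg = 292.6 K


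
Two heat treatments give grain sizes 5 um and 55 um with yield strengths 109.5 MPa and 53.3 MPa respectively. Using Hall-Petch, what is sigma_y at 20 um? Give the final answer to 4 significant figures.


sigma_y = sigma0 + k / sqrt(d)
1/sqrt(d1) = 1/sqrt(5e-06) = 447.214;  1/sqrt(d2) = 134.84
k = (sigma1 - sigma2) / (1/sqrt(d1) - 1/sqrt(d2)) = (109.5 - 53.3) / (447.214 - 134.84) = 0.179913 MPa*m^0.5
sigma0 = sigma1 - k/sqrt(d1) = 109.5 - 0.179913*447.214 = 29.0406 MPa
sigma_y(d3) = 29.0406 + 0.179913 / sqrt(2e-05) = 69.27 MPa


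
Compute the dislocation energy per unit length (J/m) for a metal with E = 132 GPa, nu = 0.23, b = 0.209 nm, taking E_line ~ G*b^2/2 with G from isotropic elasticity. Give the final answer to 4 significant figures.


Step 1: G = E / (2*(1+nu))
G = 132 / (2*(1+0.23)) = 53.6585 GPa = 5.36585e+10 Pa
Step 2: E_line = G*b^2/2
b = 0.209 nm = 2.09e-10 m
E_line = 0.5 * 5.36585e+10 * (2.09e-10)^2 = 1.172e-09 J/m


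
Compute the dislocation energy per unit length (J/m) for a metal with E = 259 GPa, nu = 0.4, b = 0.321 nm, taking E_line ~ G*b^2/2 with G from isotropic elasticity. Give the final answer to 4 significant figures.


Step 1: G = E / (2*(1+nu))
G = 259 / (2*(1+0.4)) = 92.5 GPa = 9.25e+10 Pa
Step 2: E_line = G*b^2/2
b = 0.321 nm = 3.21e-10 m
E_line = 0.5 * 9.25e+10 * (3.21e-10)^2 = 4.766e-09 J/m


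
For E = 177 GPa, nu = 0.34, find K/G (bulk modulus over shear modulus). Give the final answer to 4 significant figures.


G = E / (2*(1+nu))
G = 177 / (2*(1+0.34)) = 66.0448 GPa
K = E / (3*(1-2*nu))
K = 177 / (3*(1-2*0.34)) = 184.375 GPa
K/G = 184.375 / 66.0448 = 2.792


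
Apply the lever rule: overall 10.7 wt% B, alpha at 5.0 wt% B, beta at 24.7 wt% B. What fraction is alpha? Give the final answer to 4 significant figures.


f_alpha = (C_beta - C0) / (C_beta - C_alpha)
f_alpha = (24.7 - 10.7) / (24.7 - 5.0)
f_alpha = 0.7107


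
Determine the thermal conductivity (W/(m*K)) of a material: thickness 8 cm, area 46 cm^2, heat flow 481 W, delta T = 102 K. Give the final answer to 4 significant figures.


k = Q*L / (A*dT)
L = 0.08 m, A = 4.6e-03 m^2
k = 481 * 0.08 / (4.6e-03 * 102)
k = 82.01 W/(m*K)


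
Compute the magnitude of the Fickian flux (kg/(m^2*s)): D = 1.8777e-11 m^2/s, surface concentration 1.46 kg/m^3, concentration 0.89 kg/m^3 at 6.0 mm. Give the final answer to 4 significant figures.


J = -D * (dC/dx) = D * (C1 - C2) / dx
J = 1.8777e-11 * (1.46 - 0.89) / 6e-03
J = 1.784e-09 kg/(m^2*s)


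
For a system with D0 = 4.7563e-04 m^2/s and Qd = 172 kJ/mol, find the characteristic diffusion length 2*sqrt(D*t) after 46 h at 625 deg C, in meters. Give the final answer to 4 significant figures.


Step 1: D = D0 * exp(-Qd/(R*T))
T = 898.15 K
D = 4.7563e-04 * exp(-172e3 / (8.314 * 898.15)) = 4.71765e-14 m^2/s
Step 2: L = 2*sqrt(D*t)
t = 46 h = 165600 s
L = 2*sqrt(4.71765e-14 * 165600) = 1.768e-04 m


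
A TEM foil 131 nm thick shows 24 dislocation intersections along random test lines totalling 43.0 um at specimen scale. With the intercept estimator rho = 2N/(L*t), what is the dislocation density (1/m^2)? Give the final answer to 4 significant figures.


rho = 2N / (L * t)
L = 43.0 um = 4.3e-05 m, t = 131 nm = 1.31e-07 m
rho = 2 * 24 / (4.3e-05 * 1.31e-07)
rho = 8.521e+12 1/m^2


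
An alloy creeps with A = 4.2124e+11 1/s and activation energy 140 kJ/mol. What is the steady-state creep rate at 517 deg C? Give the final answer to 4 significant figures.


rate = A * exp(-Q / (R*T))
T = 517 + 273.15 = 790.15 K
rate = 4.2124e+11 * exp(-140e3 / (8.314 * 790.15))
rate = 234 1/s


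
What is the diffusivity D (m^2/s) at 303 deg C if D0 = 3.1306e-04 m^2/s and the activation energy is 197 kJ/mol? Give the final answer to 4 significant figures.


D = D0 * exp(-Qd / (R*T))
T = 576.15 K
D = 3.1306e-04 * exp(-197e3 / (8.314 * 576.15))
D = 4.312e-22 m^2/s


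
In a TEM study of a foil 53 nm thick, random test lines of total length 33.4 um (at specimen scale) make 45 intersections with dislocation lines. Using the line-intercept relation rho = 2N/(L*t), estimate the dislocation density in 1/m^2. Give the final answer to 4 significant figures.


rho = 2N / (L * t)
L = 33.4 um = 3.34e-05 m, t = 53 nm = 5.3e-08 m
rho = 2 * 45 / (3.34e-05 * 5.3e-08)
rho = 5.084e+13 1/m^2


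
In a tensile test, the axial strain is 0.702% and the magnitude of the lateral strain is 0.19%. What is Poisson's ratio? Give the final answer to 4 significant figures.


nu = -epsilon_lat / epsilon_axial
Lateral strain is contraction (negative), so using magnitudes:
nu = 0.19 / 0.702
nu = 0.2707


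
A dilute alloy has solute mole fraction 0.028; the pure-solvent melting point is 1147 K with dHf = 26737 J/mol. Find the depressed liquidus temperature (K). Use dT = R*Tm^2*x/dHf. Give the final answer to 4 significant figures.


dT = R*Tm^2*x / dHf
dT = 8.314 * 1147^2 * 0.028 / 26737
dT = 11.4547 K
T_new = 1147 - 11.4547 = 1136 K


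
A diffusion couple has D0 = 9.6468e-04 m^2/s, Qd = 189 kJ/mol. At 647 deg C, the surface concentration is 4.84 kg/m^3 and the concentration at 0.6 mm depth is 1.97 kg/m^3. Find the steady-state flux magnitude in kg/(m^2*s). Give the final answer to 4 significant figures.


Step 1: D = D0 * exp(-Qd/(R*T))
T = 647 + 273.15 = 920.15 K
D = 9.6468e-04 * exp(-189e3 / (8.314 * 920.15)) = 1.79859e-14 m^2/s
Step 2: J = D * (C1 - C2) / dx
J = 1.79859e-14 * (4.84 - 1.97) / 6e-04
J = 8.603e-11 kg/(m^2*s)


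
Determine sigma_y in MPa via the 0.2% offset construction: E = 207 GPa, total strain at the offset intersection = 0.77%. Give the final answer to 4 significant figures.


Offset strain = 0.002
Elastic strain at yield = total_strain - offset = 7.7e-03 - 0.002 = 5.7e-03
sigma_y = E * elastic_strain = 207000 * 5.7e-03
sigma_y = 1180 MPa


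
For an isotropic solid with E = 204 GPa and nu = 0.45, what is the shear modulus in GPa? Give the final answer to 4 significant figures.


G = E / (2*(1+nu))
G = 204 / (2*(1+0.45))
G = 70.34 GPa


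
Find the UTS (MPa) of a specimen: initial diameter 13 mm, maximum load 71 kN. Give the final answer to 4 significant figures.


A0 = pi*(d/2)^2 = pi*(13/2)^2 = 132.732 mm^2
UTS = F_max / A0 = 71*1000 / 132.732
UTS = 534.9 MPa


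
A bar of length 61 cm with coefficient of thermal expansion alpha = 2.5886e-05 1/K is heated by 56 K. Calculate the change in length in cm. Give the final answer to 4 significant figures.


dL = L0 * alpha * dT
dL = 61 * 2.5886e-05 * 56
dL = 0.08843 cm


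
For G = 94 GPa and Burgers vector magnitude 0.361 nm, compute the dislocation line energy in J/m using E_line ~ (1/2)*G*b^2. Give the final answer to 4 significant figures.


E = G*b^2/2
b = 0.361 nm = 3.61e-10 m
G = 94 GPa = 9.4e+10 Pa
E = 0.5 * 9.4e+10 * (3.61e-10)^2
E = 6.125e-09 J/m


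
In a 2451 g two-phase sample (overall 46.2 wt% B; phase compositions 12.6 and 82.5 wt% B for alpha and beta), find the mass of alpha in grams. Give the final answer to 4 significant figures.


f_alpha = (C_beta - C0) / (C_beta - C_alpha)
f_alpha = (82.5 - 46.2) / (82.5 - 12.6) = 0.519313
m_alpha = f_alpha * m_total = 0.519313 * 2451 = 1273 g


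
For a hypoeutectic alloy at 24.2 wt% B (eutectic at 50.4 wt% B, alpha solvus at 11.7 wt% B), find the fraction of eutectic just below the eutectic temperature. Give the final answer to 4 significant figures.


f_primary = (C_e - C0) / (C_e - C_alpha_max)
f_primary = (50.4 - 24.2) / (50.4 - 11.7)
f_primary = 0.677003
f_eutectic = 1 - 0.677003 = 0.323


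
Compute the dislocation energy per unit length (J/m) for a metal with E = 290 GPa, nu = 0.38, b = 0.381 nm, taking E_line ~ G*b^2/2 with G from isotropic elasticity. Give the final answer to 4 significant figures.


Step 1: G = E / (2*(1+nu))
G = 290 / (2*(1+0.38)) = 105.072 GPa = 1.05072e+11 Pa
Step 2: E_line = G*b^2/2
b = 0.381 nm = 3.81e-10 m
E_line = 0.5 * 1.05072e+11 * (3.81e-10)^2 = 7.626e-09 J/m


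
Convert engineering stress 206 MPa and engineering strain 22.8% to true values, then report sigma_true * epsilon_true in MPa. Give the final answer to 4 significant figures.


sigma_true = sigma_eng * (1 + epsilon_eng)
sigma_true = 206 * (1 + 0.228) = 252.968 MPa
epsilon_true = ln(1 + epsilon_eng)
epsilon_true = ln(1 + 0.228) = 0.205387
sigma_true * epsilon_true = 252.968 * 0.205387 = 51.96 MPa


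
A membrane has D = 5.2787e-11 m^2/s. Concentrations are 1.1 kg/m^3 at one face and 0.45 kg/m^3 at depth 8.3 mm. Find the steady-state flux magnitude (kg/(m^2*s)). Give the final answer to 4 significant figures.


J = -D * (dC/dx) = D * (C1 - C2) / dx
J = 5.2787e-11 * (1.1 - 0.45) / 8.3e-03
J = 4.134e-09 kg/(m^2*s)


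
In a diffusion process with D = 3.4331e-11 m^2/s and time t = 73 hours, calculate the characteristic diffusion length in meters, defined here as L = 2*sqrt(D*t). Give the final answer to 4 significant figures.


t = 73 hr = 262800 s
Diffusion length = 2*sqrt(D*t)
= 2*sqrt(3.4331e-11 * 262800)
= 6.007e-03 m


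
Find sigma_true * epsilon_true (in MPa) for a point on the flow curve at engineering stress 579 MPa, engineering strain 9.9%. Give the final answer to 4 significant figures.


sigma_true = sigma_eng * (1 + epsilon_eng)
sigma_true = 579 * (1 + 0.099) = 636.321 MPa
epsilon_true = ln(1 + epsilon_eng)
epsilon_true = ln(1 + 0.099) = 0.0944007
sigma_true * epsilon_true = 636.321 * 0.0944007 = 60.07 MPa


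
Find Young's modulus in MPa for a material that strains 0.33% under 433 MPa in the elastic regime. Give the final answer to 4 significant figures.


E = sigma / epsilon
epsilon = 0.33% = 3.3e-03
E = 433 / 3.3e-03
E = 131200 MPa


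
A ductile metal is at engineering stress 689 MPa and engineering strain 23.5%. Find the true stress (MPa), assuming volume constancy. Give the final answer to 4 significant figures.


sigma_true = sigma_eng * (1 + epsilon_eng)
sigma_true = 689 * (1 + 0.235)
sigma_true = 850.9 MPa


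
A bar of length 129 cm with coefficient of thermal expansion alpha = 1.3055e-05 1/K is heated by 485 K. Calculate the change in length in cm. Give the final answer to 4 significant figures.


dL = L0 * alpha * dT
dL = 129 * 1.3055e-05 * 485
dL = 0.8168 cm


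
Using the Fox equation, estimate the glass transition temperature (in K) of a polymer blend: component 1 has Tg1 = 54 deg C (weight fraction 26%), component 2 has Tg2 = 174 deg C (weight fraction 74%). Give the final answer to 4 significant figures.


1/Tg = w1/Tg1 + w2/Tg2 (in Kelvin)
Tg1 = 327.15 K, Tg2 = 447.15 K
1/Tg = 0.26/327.15 + 0.74/447.15
Tg = 408.2 K


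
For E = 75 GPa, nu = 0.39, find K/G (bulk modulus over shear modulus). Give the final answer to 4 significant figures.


G = E / (2*(1+nu))
G = 75 / (2*(1+0.39)) = 26.9784 GPa
K = E / (3*(1-2*nu))
K = 75 / (3*(1-2*0.39)) = 113.636 GPa
K/G = 113.636 / 26.9784 = 4.212


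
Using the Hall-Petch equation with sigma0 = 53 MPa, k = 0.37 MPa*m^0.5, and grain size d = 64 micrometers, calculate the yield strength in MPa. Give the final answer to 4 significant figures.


sigma_y = sigma0 + k / sqrt(d)
d = 64 um = 6.4e-05 m
sigma_y = 53 + 0.37 / sqrt(6.4e-05)
sigma_y = 99.25 MPa


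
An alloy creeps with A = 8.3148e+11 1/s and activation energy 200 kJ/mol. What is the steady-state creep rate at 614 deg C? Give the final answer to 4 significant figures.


rate = A * exp(-Q / (R*T))
T = 614 + 273.15 = 887.15 K
rate = 8.3148e+11 * exp(-200e3 / (8.314 * 887.15))
rate = 1.392 1/s


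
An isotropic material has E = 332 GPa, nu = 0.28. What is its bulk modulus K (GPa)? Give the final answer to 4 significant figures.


K = E / (3*(1-2*nu))
K = 332 / (3*(1-2*0.28))
K = 251.5 GPa


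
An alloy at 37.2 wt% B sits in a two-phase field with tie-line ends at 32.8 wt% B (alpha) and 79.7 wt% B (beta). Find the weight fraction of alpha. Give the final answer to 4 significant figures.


f_alpha = (C_beta - C0) / (C_beta - C_alpha)
f_alpha = (79.7 - 37.2) / (79.7 - 32.8)
f_alpha = 0.9062


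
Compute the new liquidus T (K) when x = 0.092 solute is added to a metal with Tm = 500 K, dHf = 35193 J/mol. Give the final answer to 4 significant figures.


dT = R*Tm^2*x / dHf
dT = 8.314 * 500^2 * 0.092 / 35193
dT = 5.43352 K
T_new = 500 - 5.43352 = 494.6 K


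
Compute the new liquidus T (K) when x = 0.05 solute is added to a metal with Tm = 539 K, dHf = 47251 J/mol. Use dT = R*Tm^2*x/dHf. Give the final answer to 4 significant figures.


dT = R*Tm^2*x / dHf
dT = 8.314 * 539^2 * 0.05 / 47251
dT = 2.55592 K
T_new = 539 - 2.55592 = 536.4 K


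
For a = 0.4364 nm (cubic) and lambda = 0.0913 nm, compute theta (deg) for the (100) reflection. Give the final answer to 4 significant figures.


d = a / sqrt(h^2+k^2+l^2)
d = 0.4364 / sqrt(1) = 0.4364 nm
lambda = 2*d*sin(theta)  =>  sin(theta) = lambda / (2*d)
sin(theta) = 0.0913 / (2 * 0.4364) = 0.104606
theta = 6.004 deg


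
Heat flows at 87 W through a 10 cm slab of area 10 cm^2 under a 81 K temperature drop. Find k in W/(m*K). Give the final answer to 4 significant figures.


k = Q*L / (A*dT)
L = 0.1 m, A = 1e-03 m^2
k = 87 * 0.1 / (1e-03 * 81)
k = 107.4 W/(m*K)


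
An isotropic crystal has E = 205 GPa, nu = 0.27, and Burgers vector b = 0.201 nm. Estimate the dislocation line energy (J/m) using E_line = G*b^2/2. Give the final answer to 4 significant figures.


Step 1: G = E / (2*(1+nu))
G = 205 / (2*(1+0.27)) = 80.7087 GPa = 8.07087e+10 Pa
Step 2: E_line = G*b^2/2
b = 0.201 nm = 2.01e-10 m
E_line = 0.5 * 8.07087e+10 * (2.01e-10)^2 = 1.63e-09 J/m


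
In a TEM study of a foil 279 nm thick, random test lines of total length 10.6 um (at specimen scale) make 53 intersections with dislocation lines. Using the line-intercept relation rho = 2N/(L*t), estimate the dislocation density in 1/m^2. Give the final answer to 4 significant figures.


rho = 2N / (L * t)
L = 10.6 um = 1.06e-05 m, t = 279 nm = 2.79e-07 m
rho = 2 * 53 / (1.06e-05 * 2.79e-07)
rho = 3.584e+13 1/m^2


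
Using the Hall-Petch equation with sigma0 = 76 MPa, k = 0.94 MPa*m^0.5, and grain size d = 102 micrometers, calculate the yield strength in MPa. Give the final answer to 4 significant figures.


sigma_y = sigma0 + k / sqrt(d)
d = 102 um = 1.02e-04 m
sigma_y = 76 + 0.94 / sqrt(1.02e-04)
sigma_y = 169.1 MPa


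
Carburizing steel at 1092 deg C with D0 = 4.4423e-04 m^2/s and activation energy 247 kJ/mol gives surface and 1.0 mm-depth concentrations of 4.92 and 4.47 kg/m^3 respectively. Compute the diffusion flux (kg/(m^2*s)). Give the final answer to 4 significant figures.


Step 1: D = D0 * exp(-Qd/(R*T))
T = 1092 + 273.15 = 1365.15 K
D = 4.4423e-04 * exp(-247e3 / (8.314 * 1365.15)) = 1.57153e-13 m^2/s
Step 2: J = D * (C1 - C2) / dx
J = 1.57153e-13 * (4.92 - 4.47) / 1e-03
J = 7.072e-11 kg/(m^2*s)


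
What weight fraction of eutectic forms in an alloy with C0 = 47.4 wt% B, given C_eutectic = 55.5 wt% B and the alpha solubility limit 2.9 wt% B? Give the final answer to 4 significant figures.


f_primary = (C_e - C0) / (C_e - C_alpha_max)
f_primary = (55.5 - 47.4) / (55.5 - 2.9)
f_primary = 0.153992
f_eutectic = 1 - 0.153992 = 0.846


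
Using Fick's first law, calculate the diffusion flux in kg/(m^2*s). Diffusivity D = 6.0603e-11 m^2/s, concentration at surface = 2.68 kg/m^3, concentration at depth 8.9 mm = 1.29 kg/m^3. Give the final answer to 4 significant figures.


J = -D * (dC/dx) = D * (C1 - C2) / dx
J = 6.0603e-11 * (2.68 - 1.29) / 8.9e-03
J = 9.465e-09 kg/(m^2*s)


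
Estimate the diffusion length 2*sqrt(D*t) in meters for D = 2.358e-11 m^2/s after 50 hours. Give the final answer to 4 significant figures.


t = 50 hr = 180000 s
Diffusion length = 2*sqrt(D*t)
= 2*sqrt(2.358e-11 * 180000)
= 4.12e-03 m


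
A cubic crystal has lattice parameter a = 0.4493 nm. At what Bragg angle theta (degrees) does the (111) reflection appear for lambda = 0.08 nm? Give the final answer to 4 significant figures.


d = a / sqrt(h^2+k^2+l^2)
d = 0.4493 / sqrt(3) = 0.259403 nm
lambda = 2*d*sin(theta)  =>  sin(theta) = lambda / (2*d)
sin(theta) = 0.08 / (2 * 0.259403) = 0.1542
theta = 8.87 deg


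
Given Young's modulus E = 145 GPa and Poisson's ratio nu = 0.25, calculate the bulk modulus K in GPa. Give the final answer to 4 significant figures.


K = E / (3*(1-2*nu))
K = 145 / (3*(1-2*0.25))
K = 96.67 GPa


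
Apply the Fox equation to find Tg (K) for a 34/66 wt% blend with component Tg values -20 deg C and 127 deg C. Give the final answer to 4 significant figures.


1/Tg = w1/Tg1 + w2/Tg2 (in Kelvin)
Tg1 = 253.15 K, Tg2 = 400.15 K
1/Tg = 0.34/253.15 + 0.66/400.15
Tg = 334.2 K


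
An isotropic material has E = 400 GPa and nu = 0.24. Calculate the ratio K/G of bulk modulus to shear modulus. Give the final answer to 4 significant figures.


G = E / (2*(1+nu))
G = 400 / (2*(1+0.24)) = 161.29 GPa
K = E / (3*(1-2*nu))
K = 400 / (3*(1-2*0.24)) = 256.41 GPa
K/G = 256.41 / 161.29 = 1.59


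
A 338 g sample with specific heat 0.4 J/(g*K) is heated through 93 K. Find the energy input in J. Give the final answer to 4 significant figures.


Q = m * cp * dT
Q = 338 * 0.4 * 93
Q = 12570 J


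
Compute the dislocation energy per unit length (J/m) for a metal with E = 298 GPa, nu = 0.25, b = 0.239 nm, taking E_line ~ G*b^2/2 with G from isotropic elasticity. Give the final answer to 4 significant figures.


Step 1: G = E / (2*(1+nu))
G = 298 / (2*(1+0.25)) = 119.2 GPa = 1.192e+11 Pa
Step 2: E_line = G*b^2/2
b = 0.239 nm = 2.39e-10 m
E_line = 0.5 * 1.192e+11 * (2.39e-10)^2 = 3.404e-09 J/m


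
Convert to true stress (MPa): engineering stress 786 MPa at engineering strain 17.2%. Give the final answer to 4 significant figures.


sigma_true = sigma_eng * (1 + epsilon_eng)
sigma_true = 786 * (1 + 0.172)
sigma_true = 921.2 MPa


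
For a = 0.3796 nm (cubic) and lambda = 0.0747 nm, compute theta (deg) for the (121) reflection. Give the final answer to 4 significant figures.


d = a / sqrt(h^2+k^2+l^2)
d = 0.3796 / sqrt(6) = 0.154971 nm
lambda = 2*d*sin(theta)  =>  sin(theta) = lambda / (2*d)
sin(theta) = 0.0747 / (2 * 0.154971) = 0.241013
theta = 13.95 deg


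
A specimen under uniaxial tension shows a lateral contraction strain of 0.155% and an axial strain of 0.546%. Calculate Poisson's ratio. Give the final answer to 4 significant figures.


nu = -epsilon_lat / epsilon_axial
Lateral strain is contraction (negative), so using magnitudes:
nu = 0.155 / 0.546
nu = 0.2839


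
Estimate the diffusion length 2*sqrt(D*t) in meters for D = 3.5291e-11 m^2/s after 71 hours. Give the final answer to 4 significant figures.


t = 71 hr = 255600 s
Diffusion length = 2*sqrt(D*t)
= 2*sqrt(3.5291e-11 * 255600)
= 6.007e-03 m


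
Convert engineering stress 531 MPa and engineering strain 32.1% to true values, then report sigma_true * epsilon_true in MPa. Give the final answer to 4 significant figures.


sigma_true = sigma_eng * (1 + epsilon_eng)
sigma_true = 531 * (1 + 0.321) = 701.451 MPa
epsilon_true = ln(1 + epsilon_eng)
epsilon_true = ln(1 + 0.321) = 0.278389
sigma_true * epsilon_true = 701.451 * 0.278389 = 195.3 MPa


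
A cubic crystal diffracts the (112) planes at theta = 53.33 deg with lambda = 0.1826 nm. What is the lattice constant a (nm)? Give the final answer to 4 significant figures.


d = lambda / (2*sin(theta))
d = 0.1826 / (2*sin(53.33 deg))
d = 0.113828 nm
a = d * sqrt(h^2+k^2+l^2) = 0.113828 * sqrt(6)
a = 0.2788 nm


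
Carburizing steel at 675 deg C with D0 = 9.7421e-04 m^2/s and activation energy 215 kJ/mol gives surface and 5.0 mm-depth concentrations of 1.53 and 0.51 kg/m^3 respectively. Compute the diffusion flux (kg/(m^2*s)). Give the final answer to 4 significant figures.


Step 1: D = D0 * exp(-Qd/(R*T))
T = 675 + 273.15 = 948.15 K
D = 9.7421e-04 * exp(-215e3 / (8.314 * 948.15)) = 1.39199e-15 m^2/s
Step 2: J = D * (C1 - C2) / dx
J = 1.39199e-15 * (1.53 - 0.51) / 5e-03
J = 2.84e-13 kg/(m^2*s)


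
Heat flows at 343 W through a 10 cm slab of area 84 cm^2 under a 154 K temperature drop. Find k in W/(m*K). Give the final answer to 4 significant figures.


k = Q*L / (A*dT)
L = 0.1 m, A = 8.4e-03 m^2
k = 343 * 0.1 / (8.4e-03 * 154)
k = 26.52 W/(m*K)


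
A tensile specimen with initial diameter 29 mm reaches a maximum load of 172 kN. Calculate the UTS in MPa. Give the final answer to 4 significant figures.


A0 = pi*(d/2)^2 = pi*(29/2)^2 = 660.52 mm^2
UTS = F_max / A0 = 172*1000 / 660.52
UTS = 260.4 MPa


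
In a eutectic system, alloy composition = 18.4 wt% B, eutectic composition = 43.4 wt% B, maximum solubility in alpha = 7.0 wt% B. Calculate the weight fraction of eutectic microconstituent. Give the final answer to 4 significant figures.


f_primary = (C_e - C0) / (C_e - C_alpha_max)
f_primary = (43.4 - 18.4) / (43.4 - 7.0)
f_primary = 0.686813
f_eutectic = 1 - 0.686813 = 0.3132


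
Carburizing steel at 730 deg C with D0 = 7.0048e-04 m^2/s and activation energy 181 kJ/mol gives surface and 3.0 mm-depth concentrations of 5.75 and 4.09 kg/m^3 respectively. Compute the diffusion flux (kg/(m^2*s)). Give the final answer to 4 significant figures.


Step 1: D = D0 * exp(-Qd/(R*T))
T = 730 + 273.15 = 1003.15 K
D = 7.0048e-04 * exp(-181e3 / (8.314 * 1003.15)) = 2.63193e-13 m^2/s
Step 2: J = D * (C1 - C2) / dx
J = 2.63193e-13 * (5.75 - 4.09) / 3e-03
J = 1.456e-10 kg/(m^2*s)


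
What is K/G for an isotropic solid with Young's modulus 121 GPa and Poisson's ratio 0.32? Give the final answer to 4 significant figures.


G = E / (2*(1+nu))
G = 121 / (2*(1+0.32)) = 45.8333 GPa
K = E / (3*(1-2*nu))
K = 121 / (3*(1-2*0.32)) = 112.037 GPa
K/G = 112.037 / 45.8333 = 2.444


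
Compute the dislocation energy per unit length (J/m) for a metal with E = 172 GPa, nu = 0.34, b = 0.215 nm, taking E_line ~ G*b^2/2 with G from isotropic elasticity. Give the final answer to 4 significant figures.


Step 1: G = E / (2*(1+nu))
G = 172 / (2*(1+0.34)) = 64.1791 GPa = 6.41791e+10 Pa
Step 2: E_line = G*b^2/2
b = 0.215 nm = 2.15e-10 m
E_line = 0.5 * 6.41791e+10 * (2.15e-10)^2 = 1.483e-09 J/m


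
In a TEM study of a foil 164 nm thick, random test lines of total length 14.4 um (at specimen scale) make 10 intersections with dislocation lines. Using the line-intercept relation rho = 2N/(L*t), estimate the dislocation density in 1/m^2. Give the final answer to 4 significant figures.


rho = 2N / (L * t)
L = 14.4 um = 1.44e-05 m, t = 164 nm = 1.64e-07 m
rho = 2 * 10 / (1.44e-05 * 1.64e-07)
rho = 8.469e+12 1/m^2


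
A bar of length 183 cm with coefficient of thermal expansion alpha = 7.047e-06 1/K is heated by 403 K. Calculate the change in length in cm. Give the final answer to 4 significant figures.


dL = L0 * alpha * dT
dL = 183 * 7.047e-06 * 403
dL = 0.5197 cm


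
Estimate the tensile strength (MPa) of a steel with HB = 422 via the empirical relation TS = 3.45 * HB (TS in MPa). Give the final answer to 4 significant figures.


TS (MPa) = 3.45 * HB
TS = 3.45 * 422
TS = 1456 MPa


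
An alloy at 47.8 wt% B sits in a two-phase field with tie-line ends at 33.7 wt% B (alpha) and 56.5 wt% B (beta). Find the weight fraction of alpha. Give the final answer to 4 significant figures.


f_alpha = (C_beta - C0) / (C_beta - C_alpha)
f_alpha = (56.5 - 47.8) / (56.5 - 33.7)
f_alpha = 0.3816


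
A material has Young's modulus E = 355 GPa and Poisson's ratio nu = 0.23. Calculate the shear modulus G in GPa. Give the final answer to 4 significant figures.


G = E / (2*(1+nu))
G = 355 / (2*(1+0.23))
G = 144.3 GPa


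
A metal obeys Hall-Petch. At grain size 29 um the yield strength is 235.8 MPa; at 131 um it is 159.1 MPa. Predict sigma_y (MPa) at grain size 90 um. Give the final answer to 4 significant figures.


sigma_y = sigma0 + k / sqrt(d)
1/sqrt(d1) = 1/sqrt(2.9e-05) = 185.695;  1/sqrt(d2) = 87.3704
k = (sigma1 - sigma2) / (1/sqrt(d1) - 1/sqrt(d2)) = (235.8 - 159.1) / (185.695 - 87.3704) = 0.780067 MPa*m^0.5
sigma0 = sigma1 - k/sqrt(d1) = 235.8 - 0.780067*185.695 = 90.9453 MPa
sigma_y(d3) = 90.9453 + 0.780067 / sqrt(9e-05) = 173.2 MPa


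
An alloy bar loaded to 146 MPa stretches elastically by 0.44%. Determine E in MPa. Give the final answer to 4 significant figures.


E = sigma / epsilon
epsilon = 0.44% = 4.4e-03
E = 146 / 4.4e-03
E = 33180 MPa


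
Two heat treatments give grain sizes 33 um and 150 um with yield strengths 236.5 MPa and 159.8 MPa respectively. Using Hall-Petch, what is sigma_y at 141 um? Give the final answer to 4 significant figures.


sigma_y = sigma0 + k / sqrt(d)
1/sqrt(d1) = 1/sqrt(3.3e-05) = 174.078;  1/sqrt(d2) = 81.6497
k = (sigma1 - sigma2) / (1/sqrt(d1) - 1/sqrt(d2)) = (236.5 - 159.8) / (174.078 - 81.6497) = 0.829835 MPa*m^0.5
sigma0 = sigma1 - k/sqrt(d1) = 236.5 - 0.829835*174.078 = 92.0442 MPa
sigma_y(d3) = 92.0442 + 0.829835 / sqrt(1.41e-04) = 161.9 MPa


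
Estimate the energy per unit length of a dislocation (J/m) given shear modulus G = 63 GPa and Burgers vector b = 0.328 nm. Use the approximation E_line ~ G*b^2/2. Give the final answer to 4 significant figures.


E = G*b^2/2
b = 0.328 nm = 3.28e-10 m
G = 63 GPa = 6.3e+10 Pa
E = 0.5 * 6.3e+10 * (3.28e-10)^2
E = 3.389e-09 J/m


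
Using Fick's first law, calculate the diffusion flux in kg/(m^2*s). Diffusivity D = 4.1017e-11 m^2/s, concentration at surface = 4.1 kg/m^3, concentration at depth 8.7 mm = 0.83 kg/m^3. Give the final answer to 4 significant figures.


J = -D * (dC/dx) = D * (C1 - C2) / dx
J = 4.1017e-11 * (4.1 - 0.83) / 8.7e-03
J = 1.542e-08 kg/(m^2*s)


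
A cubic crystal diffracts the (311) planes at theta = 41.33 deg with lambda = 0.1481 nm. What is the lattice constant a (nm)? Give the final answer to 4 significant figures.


d = lambda / (2*sin(theta))
d = 0.1481 / (2*sin(41.33 deg))
d = 0.11213 nm
a = d * sqrt(h^2+k^2+l^2) = 0.11213 * sqrt(11)
a = 0.3719 nm


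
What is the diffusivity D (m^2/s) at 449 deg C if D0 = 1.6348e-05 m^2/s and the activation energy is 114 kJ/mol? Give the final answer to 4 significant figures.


D = D0 * exp(-Qd / (R*T))
T = 722.15 K
D = 1.6348e-05 * exp(-114e3 / (8.314 * 722.15))
D = 9.275e-14 m^2/s


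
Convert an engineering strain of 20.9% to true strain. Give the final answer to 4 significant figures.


epsilon_true = ln(1 + epsilon_eng)
epsilon_true = ln(1 + 0.209)
epsilon_true = 0.1898


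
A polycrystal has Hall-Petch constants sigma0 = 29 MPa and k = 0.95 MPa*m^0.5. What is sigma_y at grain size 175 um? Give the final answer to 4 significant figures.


sigma_y = sigma0 + k / sqrt(d)
d = 175 um = 1.75e-04 m
sigma_y = 29 + 0.95 / sqrt(1.75e-04)
sigma_y = 100.8 MPa


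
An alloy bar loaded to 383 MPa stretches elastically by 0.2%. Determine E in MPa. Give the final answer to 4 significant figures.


E = sigma / epsilon
epsilon = 0.2% = 2e-03
E = 383 / 2e-03
E = 191500 MPa


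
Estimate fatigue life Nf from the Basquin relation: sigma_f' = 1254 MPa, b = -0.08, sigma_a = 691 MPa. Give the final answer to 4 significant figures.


sigma_a = sigma_f' * (2*Nf)^b
2*Nf = (sigma_a / sigma_f')^(1/b)
2*Nf = (691 / 1254)^(1/-0.08)
2*Nf = 1718.87
Nf = 859.4 cycles


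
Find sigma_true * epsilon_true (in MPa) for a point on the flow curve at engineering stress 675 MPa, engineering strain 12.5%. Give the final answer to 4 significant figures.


sigma_true = sigma_eng * (1 + epsilon_eng)
sigma_true = 675 * (1 + 0.125) = 759.375 MPa
epsilon_true = ln(1 + epsilon_eng)
epsilon_true = ln(1 + 0.125) = 0.117783
sigma_true * epsilon_true = 759.375 * 0.117783 = 89.44 MPa


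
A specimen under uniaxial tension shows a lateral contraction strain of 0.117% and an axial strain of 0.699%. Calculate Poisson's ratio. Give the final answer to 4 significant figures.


nu = -epsilon_lat / epsilon_axial
Lateral strain is contraction (negative), so using magnitudes:
nu = 0.117 / 0.699
nu = 0.1674


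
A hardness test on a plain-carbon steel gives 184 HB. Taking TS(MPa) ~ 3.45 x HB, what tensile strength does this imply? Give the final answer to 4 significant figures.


TS (MPa) = 3.45 * HB
TS = 3.45 * 184
TS = 634.8 MPa


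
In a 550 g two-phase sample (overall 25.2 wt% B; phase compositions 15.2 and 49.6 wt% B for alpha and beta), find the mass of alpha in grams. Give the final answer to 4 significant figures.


f_alpha = (C_beta - C0) / (C_beta - C_alpha)
f_alpha = (49.6 - 25.2) / (49.6 - 15.2) = 0.709302
m_alpha = f_alpha * m_total = 0.709302 * 550 = 390.1 g


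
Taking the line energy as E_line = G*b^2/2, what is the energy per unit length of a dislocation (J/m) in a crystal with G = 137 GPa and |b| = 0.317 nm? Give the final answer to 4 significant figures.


E = G*b^2/2
b = 0.317 nm = 3.17e-10 m
G = 137 GPa = 1.37e+11 Pa
E = 0.5 * 1.37e+11 * (3.17e-10)^2
E = 6.883e-09 J/m


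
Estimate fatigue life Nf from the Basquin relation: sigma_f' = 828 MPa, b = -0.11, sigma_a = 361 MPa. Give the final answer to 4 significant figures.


sigma_a = sigma_f' * (2*Nf)^b
2*Nf = (sigma_a / sigma_f')^(1/b)
2*Nf = (361 / 828)^(1/-0.11)
2*Nf = 1894.45
Nf = 947.2 cycles


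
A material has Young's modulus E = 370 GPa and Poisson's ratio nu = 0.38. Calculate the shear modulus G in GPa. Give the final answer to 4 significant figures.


G = E / (2*(1+nu))
G = 370 / (2*(1+0.38))
G = 134.1 GPa


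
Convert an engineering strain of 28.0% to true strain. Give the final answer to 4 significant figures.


epsilon_true = ln(1 + epsilon_eng)
epsilon_true = ln(1 + 0.28)
epsilon_true = 0.2469


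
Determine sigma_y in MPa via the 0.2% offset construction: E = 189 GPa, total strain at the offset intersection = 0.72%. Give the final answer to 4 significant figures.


Offset strain = 0.002
Elastic strain at yield = total_strain - offset = 7.2e-03 - 0.002 = 5.2e-03
sigma_y = E * elastic_strain = 189000 * 5.2e-03
sigma_y = 982.8 MPa


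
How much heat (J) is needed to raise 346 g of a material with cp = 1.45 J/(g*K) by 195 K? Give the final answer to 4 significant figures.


Q = m * cp * dT
Q = 346 * 1.45 * 195
Q = 97830 J


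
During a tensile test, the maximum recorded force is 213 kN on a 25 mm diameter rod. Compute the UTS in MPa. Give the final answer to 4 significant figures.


A0 = pi*(d/2)^2 = pi*(25/2)^2 = 490.874 mm^2
UTS = F_max / A0 = 213*1000 / 490.874
UTS = 433.9 MPa


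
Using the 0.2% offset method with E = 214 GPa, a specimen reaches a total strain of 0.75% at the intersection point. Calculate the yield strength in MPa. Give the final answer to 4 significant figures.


Offset strain = 0.002
Elastic strain at yield = total_strain - offset = 7.5e-03 - 0.002 = 5.5e-03
sigma_y = E * elastic_strain = 214000 * 5.5e-03
sigma_y = 1177 MPa


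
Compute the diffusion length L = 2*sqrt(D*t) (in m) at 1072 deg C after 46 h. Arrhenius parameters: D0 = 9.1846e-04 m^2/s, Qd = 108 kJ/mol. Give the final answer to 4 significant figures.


Step 1: D = D0 * exp(-Qd/(R*T))
T = 1345.15 K
D = 9.1846e-04 * exp(-108e3 / (8.314 * 1345.15)) = 5.87585e-08 m^2/s
Step 2: L = 2*sqrt(D*t)
t = 46 h = 165600 s
L = 2*sqrt(5.87585e-08 * 165600) = 0.1973 m


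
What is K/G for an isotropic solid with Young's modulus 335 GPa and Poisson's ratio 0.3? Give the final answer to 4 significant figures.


G = E / (2*(1+nu))
G = 335 / (2*(1+0.3)) = 128.846 GPa
K = E / (3*(1-2*nu))
K = 335 / (3*(1-2*0.3)) = 279.167 GPa
K/G = 279.167 / 128.846 = 2.167


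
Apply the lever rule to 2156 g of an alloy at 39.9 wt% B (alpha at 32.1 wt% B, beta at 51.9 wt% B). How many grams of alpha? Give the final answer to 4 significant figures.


f_alpha = (C_beta - C0) / (C_beta - C_alpha)
f_alpha = (51.9 - 39.9) / (51.9 - 32.1) = 0.606061
m_alpha = f_alpha * m_total = 0.606061 * 2156 = 1307 g


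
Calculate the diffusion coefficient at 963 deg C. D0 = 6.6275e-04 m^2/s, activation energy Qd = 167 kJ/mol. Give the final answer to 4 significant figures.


D = D0 * exp(-Qd / (R*T))
T = 1236.15 K
D = 6.6275e-04 * exp(-167e3 / (8.314 * 1236.15))
D = 5.812e-11 m^2/s


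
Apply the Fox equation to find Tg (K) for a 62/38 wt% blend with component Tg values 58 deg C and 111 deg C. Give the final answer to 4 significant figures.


1/Tg = w1/Tg1 + w2/Tg2 (in Kelvin)
Tg1 = 331.15 K, Tg2 = 384.15 K
1/Tg = 0.62/331.15 + 0.38/384.15
Tg = 349.5 K


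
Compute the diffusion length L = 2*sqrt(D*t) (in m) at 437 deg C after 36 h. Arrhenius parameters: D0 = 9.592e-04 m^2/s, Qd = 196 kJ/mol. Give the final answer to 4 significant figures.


Step 1: D = D0 * exp(-Qd/(R*T))
T = 710.15 K
D = 9.592e-04 * exp(-196e3 / (8.314 * 710.15)) = 3.67055e-18 m^2/s
Step 2: L = 2*sqrt(D*t)
t = 36 h = 129600 s
L = 2*sqrt(3.67055e-18 * 129600) = 1.379e-06 m


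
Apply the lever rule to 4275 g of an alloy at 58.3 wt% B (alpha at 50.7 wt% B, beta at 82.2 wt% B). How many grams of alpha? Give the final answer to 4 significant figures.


f_alpha = (C_beta - C0) / (C_beta - C_alpha)
f_alpha = (82.2 - 58.3) / (82.2 - 50.7) = 0.75873
m_alpha = f_alpha * m_total = 0.75873 * 4275 = 3244 g


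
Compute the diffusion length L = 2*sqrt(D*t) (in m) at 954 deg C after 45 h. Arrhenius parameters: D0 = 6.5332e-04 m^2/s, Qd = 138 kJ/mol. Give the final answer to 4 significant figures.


Step 1: D = D0 * exp(-Qd/(R*T))
T = 1227.15 K
D = 6.5332e-04 * exp(-138e3 / (8.314 * 1227.15)) = 8.72632e-10 m^2/s
Step 2: L = 2*sqrt(D*t)
t = 45 h = 162000 s
L = 2*sqrt(8.72632e-10 * 162000) = 0.02378 m


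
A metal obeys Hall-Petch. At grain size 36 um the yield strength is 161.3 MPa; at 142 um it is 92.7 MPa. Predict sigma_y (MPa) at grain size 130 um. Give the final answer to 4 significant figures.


sigma_y = sigma0 + k / sqrt(d)
1/sqrt(d1) = 1/sqrt(3.6e-05) = 166.667;  1/sqrt(d2) = 83.9181
k = (sigma1 - sigma2) / (1/sqrt(d1) - 1/sqrt(d2)) = (161.3 - 92.7) / (166.667 - 83.9181) = 0.829018 MPa*m^0.5
sigma0 = sigma1 - k/sqrt(d1) = 161.3 - 0.829018*166.667 = 23.1304 MPa
sigma_y(d3) = 23.1304 + 0.829018 / sqrt(1.3e-04) = 95.84 MPa


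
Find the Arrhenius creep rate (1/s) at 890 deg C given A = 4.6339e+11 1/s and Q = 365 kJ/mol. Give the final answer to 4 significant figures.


rate = A * exp(-Q / (R*T))
T = 890 + 273.15 = 1163.15 K
rate = 4.6339e+11 * exp(-365e3 / (8.314 * 1163.15))
rate = 1.879e-05 1/s


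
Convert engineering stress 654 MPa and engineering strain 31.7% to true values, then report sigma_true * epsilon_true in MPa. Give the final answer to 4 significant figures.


sigma_true = sigma_eng * (1 + epsilon_eng)
sigma_true = 654 * (1 + 0.317) = 861.318 MPa
epsilon_true = ln(1 + epsilon_eng)
epsilon_true = ln(1 + 0.317) = 0.275356
sigma_true * epsilon_true = 861.318 * 0.275356 = 237.2 MPa


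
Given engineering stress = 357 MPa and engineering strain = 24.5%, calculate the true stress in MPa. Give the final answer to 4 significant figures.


sigma_true = sigma_eng * (1 + epsilon_eng)
sigma_true = 357 * (1 + 0.245)
sigma_true = 444.5 MPa


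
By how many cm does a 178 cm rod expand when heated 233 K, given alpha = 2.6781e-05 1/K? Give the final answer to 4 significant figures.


dL = L0 * alpha * dT
dL = 178 * 2.6781e-05 * 233
dL = 1.111 cm
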